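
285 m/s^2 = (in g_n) 29.06. Check: 1 g_n = 9.80665 m/s^2, so 285 m/s^2 = 285 / 9.80665 = 29.061912 g_n ≈ 29.06 g_n (4 s.f.).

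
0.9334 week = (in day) 1 week = 604800 s, so 0.9334 week = 0.9334 * 604800 = 564520.32 s. 1 day = 86400 s, so 564520.32 s = 564520.32 / 86400 = 6.5338 day ≈ 6.534 day (4 s.f.). Final answer: 6.534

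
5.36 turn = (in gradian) 1 turn = 6.2831853 rad, so 5.36 turn = 5.36 * 6.2831853 = 33.677873 rad. 1 gradian = 0.015707963 rad, so 33.677873 rad = 33.677873 / 0.015707963 = 2144 gradian. Final answer: 2144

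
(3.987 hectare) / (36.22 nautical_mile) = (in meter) 0.5944. Check: 1 hectare = 10000 m^2, so 3.987 hectare = 3.987 * 10000 = 39870 m^2. 1 nautical_mile = 1852 m, so 36.22 nautical_mile = 36.22 * 1852 = 67079.44 m. Combine: 39870 m^2 / 67079.44 m = 0.5943699 m. 0.5943699 m = 0.5943699 meter ≈ 0.5944 meter (4 s.f.).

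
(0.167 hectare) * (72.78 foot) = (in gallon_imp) 1 hectare = 10000 m^2, so 0.167 hectare = 0.167 * 10000 = 1670 m^2. 1 foot = 0.3048 m, so 72.78 foot = 72.78 * 0.3048 = 22.183344 m. Combine: 1670 m^2 * 22.183344 m = 37046.184 m^3. 1 gallon_imp = 0.00454609 m^3, so 37046.184 m^3 = 37046.184 / 0.00454609 = 8149021.4 gallon_imp ≈ 8.149e+06 gallon_imp (4 s.f.). Final answer: 8.149e+06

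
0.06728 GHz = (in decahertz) 1 GHz = 1e+09 Hz, so 0.06728 GHz = 0.06728 * 1e+09 = 67280000 Hz. 1 decahertz = 10 Hz, so 67280000 Hz = 67280000 / 10 = 6728000 decahertz ≈ 6.728e+06 decahertz (4 s.f.). Final answer: 6.728e+06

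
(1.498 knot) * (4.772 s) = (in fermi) 3.677e+15. Check: 1 knot = 0.51444444 m/s, so 1.498 knot = 1.498 * 0.51444444 = 0.77063778 m/s. 4.772 s is already in s. Combine: 0.77063778 m/s * 4.772 s = 3.6774835 m. 1 fermi = 1e-15 m, so 3.6774835 m = 3.6774835 / 1e-15 = 3.6774835e+15 fermi ≈ 3.677e+15 fermi (4 s.f.).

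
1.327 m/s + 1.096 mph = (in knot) 3.532. Check: 1.327 m/s is already in m/s. 1 mph = 0.44704 m/s, so 1.096 mph = 1.096 * 0.44704 = 0.48995584 m/s. Sum: 1.327 + 0.48995584 = 1.8169558 m/s. 1 knot = 0.51444444 m/s, so 1.8169558 m/s = 1.8169558 / 0.51444444 = 3.5318796 knot ≈ 3.532 knot (4 s.f.).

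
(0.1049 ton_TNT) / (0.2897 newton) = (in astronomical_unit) 1 ton_TNT = 4.184e+09 J, so 0.1049 ton_TNT = 0.1049 * 4.184e+09 = 4.389016e+08 J. 0.2897 newton = 0.2897 N. Combine: 4.389016e+08 J / 0.2897 N = 1.5150211e+09 m. 1 astronomical_unit = 1.4959787e+11 m, so 1.5150211e+09 m = 1.5150211e+09 / 1.4959787e+11 = 0.01012729 astronomical_unit ≈ 0.01013 astronomical_unit (4 s.f.). Final answer: 0.01013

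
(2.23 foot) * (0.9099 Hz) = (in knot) 1 foot = 0.3048 m, so 2.23 foot = 2.23 * 0.3048 = 0.679704 m. 0.9099 Hz is already in Hz. Combine: 0.679704 m * 0.9099 Hz = 0.61846267 m/s. 1 knot = 0.51444444 m/s, so 0.61846267 m/s = 0.61846267 / 0.51444444 = 1.2021953 knot ≈ 1.202 knot (4 s.f.). Final answer: 1.202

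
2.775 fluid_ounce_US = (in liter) 0.08207. Check: 1 fluid_ounce_US = 2.957353e-05 m^3, so 2.775 fluid_ounce_US = 2.775 * 2.957353e-05 = 8.2066545e-05 m^3. 1 liter = 0.001 m^3, so 8.2066545e-05 m^3 = 8.2066545e-05 / 0.001 = 0.082066545 liter ≈ 0.08207 liter (4 s.f.).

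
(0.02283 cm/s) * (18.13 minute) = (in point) 1 cm/s = 0.01 m/s, so 0.02283 cm/s = 0.02283 * 0.01 = 0.0002283 m/s. 1 minute = 60 s, so 18.13 minute = 18.13 * 60 = 1087.8 s. Combine: 0.0002283 m/s * 1087.8 s = 0.24834474 m. 1 point = 0.00035277778 m, so 0.24834474 m = 0.24834474 / 0.00035277778 = 703.96934 point ≈ 704 point (4 s.f.). Final answer: 704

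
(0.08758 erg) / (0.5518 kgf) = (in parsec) 5.245e-26. Check: 1 erg = 1e-07 J, so 0.08758 erg = 0.08758 * 1e-07 = 8.758e-09 J. 1 kgf = 9.80665 N, so 0.5518 kgf = 0.5518 * 9.80665 = 5.4113095 N. Combine: 8.758e-09 J / 5.4113095 N = 1.6184622e-09 m. 1 parsec = 3.0856776e+16 m, so 1.6184622e-09 m = 1.6184622e-09 / 3.0856776e+16 = 5.2450789e-26 parsec ≈ 5.245e-26 parsec (4 s.f.).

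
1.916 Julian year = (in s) 1 Julian year = 31557600 s, so 1.916 Julian year = 1.916 * 31557600 = 60464362 s. Result: 60464362 s ≈ 6.046e+07 s (4 s.f.). Final answer: 6.046e+07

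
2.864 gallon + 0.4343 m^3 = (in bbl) 1 gallon = 0.0037854118 m^3, so 2.864 gallon = 2.864 * 0.0037854118 = 0.010841419 m^3. 0.4343 m^3 is already in m^3. Sum: 0.010841419 + 0.4343 = 0.44514142 m^3. 1 bbl = 0.15898729 m^3, so 0.44514142 m^3 = 0.44514142 / 0.15898729 = 2.7998553 bbl ≈ 2.8 bbl (4 s.f.). Final answer: 2.8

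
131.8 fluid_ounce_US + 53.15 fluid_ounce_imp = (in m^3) 1 fluid_ounce_US = 2.957353e-05 m^3, so 131.8 fluid_ounce_US = 131.8 * 2.957353e-05 = 0.0038977912 m^3. 1 fluid_ounce_imp = 2.8413063e-05 m^3, so 53.15 fluid_ounce_imp = 53.15 * 2.8413063e-05 = 0.0015101543 m^3. Sum: 0.0038977912 + 0.0015101543 = 0.0054079455 m^3. Result: 0.0054079455 m^3 ≈ 0.005408 m^3 (4 s.f.). Final answer: 0.005408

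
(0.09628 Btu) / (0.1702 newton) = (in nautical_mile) 0.3223. Check: 1 Btu = 1055.0559 J, so 0.09628 Btu = 0.09628 * 1055.0559 = 101.58078 J. 0.1702 newton = 0.1702 N. Combine: 101.58078 J / 0.1702 N = 596.83183 m. 1 nautical_mile = 1852 m, so 596.83183 m = 596.83183 / 1852 = 0.32226341 nautical_mile ≈ 0.3223 nautical_mile (4 s.f.).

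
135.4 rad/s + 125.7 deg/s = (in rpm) 135.4 rad/s is already in rad/s. 1 deg/s = 0.017453293 rad/s, so 125.7 deg/s = 125.7 * 0.017453293 = 2.1938789 rad/s. Sum: 135.4 + 2.1938789 = 137.59388 rad/s. 1 rpm = 0.10471976 rad/s, so 137.59388 rad/s = 137.59388 / 0.10471976 = 1313.9248 rpm ≈ 1314 rpm (4 s.f.). Final answer: 1314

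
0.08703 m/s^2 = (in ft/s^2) 0.2855. Check: 1 ft/s^2 = 0.3048 m/s^2, so 0.08703 m/s^2 = 0.08703 / 0.3048 = 0.2855315 ft/s^2 ≈ 0.2855 ft/s^2 (4 s.f.).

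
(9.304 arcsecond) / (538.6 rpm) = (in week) 1.322e-12. Check: 1 arcsecond = 4.8481368e-06 rad, so 9.304 arcsecond = 9.304 * 4.8481368e-06 = 4.5107065e-05 rad. 1 rpm = 0.10471976 rad/s, so 538.6 rpm = 538.6 * 0.10471976 = 56.40206 rad/s. Combine: 4.5107065e-05 rad / 56.40206 rad/s = 7.9974144e-07 s. 1 week = 604800 s, so 7.9974144e-07 s = 7.9974144e-07 / 604800 = 1.3223238e-12 week ≈ 1.322e-12 week (4 s.f.).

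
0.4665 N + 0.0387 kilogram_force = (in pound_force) 0.4665 N is already in N. 1 kilogram_force = 9.80665 N, so 0.0387 kilogram_force = 0.0387 * 9.80665 = 0.37951735 N. Sum: 0.4665 + 0.37951735 = 0.84601735 N. 1 pound_force = 4.4482216 N, so 0.84601735 N = 0.84601735 / 4.4482216 = 0.19019227 pound_force ≈ 0.1902 pound_force (4 s.f.). Final answer: 0.1902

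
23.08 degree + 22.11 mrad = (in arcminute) 1461. Check: 1 degree = 0.017453293 rad, so 23.08 degree = 23.08 * 0.017453293 = 0.40282199 rad. 1 mrad = 0.001 rad, so 22.11 mrad = 22.11 * 0.001 = 0.02211 rad. Sum: 0.40282199 + 0.02211 = 0.42493199 rad. 1 arcminute = 0.00029088821 rad, so 0.42493199 rad = 0.42493199 / 0.00029088821 = 1460.8086 arcminute ≈ 1461 arcminute (4 s.f.).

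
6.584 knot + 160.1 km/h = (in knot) 93.03. Check: 1 knot = 0.51444444 m/s, so 6.584 knot = 6.584 * 0.51444444 = 3.3871022 m/s. 1 km/h = 0.27777778 m/s, so 160.1 km/h = 160.1 * 0.27777778 = 44.472222 m/s. Sum: 3.3871022 + 44.472222 = 47.859324 m/s. 1 knot = 0.51444444 m/s, so 47.859324 m/s = 47.859324 / 0.51444444 = 93.031084 knot ≈ 93.03 knot (4 s.f.).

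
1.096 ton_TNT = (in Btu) 1 ton_TNT = 4.184e+09 J, so 1.096 ton_TNT = 1.096 * 4.184e+09 = 4.585664e+09 J. 1 Btu = 1055.0559 J, so 4.585664e+09 J = 4.585664e+09 / 1055.0559 = 4346370.8 Btu ≈ 4.346e+06 Btu (4 s.f.). Final answer: 4.346e+06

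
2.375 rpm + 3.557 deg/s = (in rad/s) 1 rpm = 0.10471976 rad/s, so 2.375 rpm = 2.375 * 0.10471976 = 0.24870942 rad/s. 1 deg/s = 0.017453293 rad/s, so 3.557 deg/s = 3.557 * 0.017453293 = 0.062081361 rad/s. Sum: 0.24870942 + 0.062081361 = 0.31079078 rad/s. Result: 0.31079078 rad/s ≈ 0.3108 rad/s (4 s.f.). Final answer: 0.3108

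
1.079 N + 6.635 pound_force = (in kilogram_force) 3.12. Check: 1.079 N is already in N. 1 pound_force = 4.4482216 N, so 6.635 pound_force = 6.635 * 4.4482216 = 29.51395 N. Sum: 1.079 + 29.51395 = 30.59295 N. 1 kilogram_force = 9.80665 N, so 30.59295 N = 30.59295 / 9.80665 = 3.1196128 kilogram_force ≈ 3.12 kilogram_force (4 s.f.).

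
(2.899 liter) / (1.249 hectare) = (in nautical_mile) 1 liter = 0.001 m^3, so 2.899 liter = 2.899 * 0.001 = 0.002899 m^3. 1 hectare = 10000 m^2, so 1.249 hectare = 1.249 * 10000 = 12490 m^2. Combine: 0.002899 m^3 / 12490 m^2 = 2.3210568e-07 m. 1 nautical_mile = 1852 m, so 2.3210568e-07 m = 2.3210568e-07 / 1852 = 1.2532704e-10 nautical_mile ≈ 1.253e-10 nautical_mile (4 s.f.). Final answer: 1.253e-10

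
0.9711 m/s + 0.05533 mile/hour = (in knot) 0.9711 m/s is already in m/s. 1 mile/hour = 0.44704 m/s, so 0.05533 mile/hour = 0.05533 * 0.44704 = 0.024734723 m/s. Sum: 0.9711 + 0.024734723 = 0.99583472 m/s. 1 knot = 0.51444444 m/s, so 0.99583472 m/s = 0.99583472 / 0.51444444 = 1.9357478 knot ≈ 1.936 knot (4 s.f.). Final answer: 1.936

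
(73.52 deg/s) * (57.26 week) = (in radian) 4.444e+07. Check: 1 deg/s = 0.017453293 rad/s, so 73.52 deg/s = 73.52 * 0.017453293 = 1.2831661 rad/s. 1 week = 604800 s, so 57.26 week = 57.26 * 604800 = 34630848 s. Combine: 1.2831661 rad/s * 34630848 s = 44437129 rad. 44437129 rad = 44437129 radian ≈ 4.444e+07 radian (4 s.f.).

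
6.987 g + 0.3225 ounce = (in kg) 1 g = 0.001 kg, so 6.987 g = 6.987 * 0.001 = 0.006987 kg. 1 ounce = 0.028349523 kg, so 0.3225 ounce = 0.3225 * 0.028349523 = 0.0091427212 kg. Sum: 0.006987 + 0.0091427212 = 0.016129721 kg. Result: 0.016129721 kg ≈ 0.01613 kg (4 s.f.). Final answer: 0.01613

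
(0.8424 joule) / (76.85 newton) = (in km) 0.8424 joule = 0.8424 J. 76.85 newton = 76.85 N. Combine: 0.8424 J / 76.85 N = 0.010961614 m. 1 km = 1000 m, so 0.010961614 m = 0.010961614 / 1000 = 1.0961614e-05 km ≈ 1.096e-05 km (4 s.f.). Final answer: 1.096e-05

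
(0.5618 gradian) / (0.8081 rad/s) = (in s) 0.01092. Check: 1 gradian = 0.015707963 rad, so 0.5618 gradian = 0.5618 * 0.015707963 = 0.0088247338 rad. 0.8081 rad/s is already in rad/s. Combine: 0.0088247338 rad / 0.8081 rad/s = 0.010920349 s. Result: 0.010920349 s ≈ 0.01092 s (4 s.f.).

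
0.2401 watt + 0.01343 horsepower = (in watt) 0.2401 watt = 0.2401 W. 1 horsepower = 745.69987 W, so 0.01343 horsepower = 0.01343 * 745.69987 = 10.014749 W. Sum: 0.2401 + 10.014749 = 10.254849 W. 10.254849 W = 10.254849 watt ≈ 10.25 watt (4 s.f.). Final answer: 10.25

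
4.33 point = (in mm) 1 point = 0.00035277778 m, so 4.33 point = 4.33 * 0.00035277778 = 0.0015275278 m. 1 mm = 0.001 m, so 0.0015275278 m = 0.0015275278 / 0.001 = 1.5275278 mm ≈ 1.528 mm (4 s.f.). Final answer: 1.528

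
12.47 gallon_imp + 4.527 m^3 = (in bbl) 28.83. Check: 1 gallon_imp = 0.00454609 m^3, so 12.47 gallon_imp = 12.47 * 0.00454609 = 0.056689742 m^3. 4.527 m^3 is already in m^3. Sum: 0.056689742 + 4.527 = 4.5836897 m^3. 1 bbl = 0.15898729 m^3, so 4.5836897 m^3 = 4.5836897 / 0.15898729 = 28.830541 bbl ≈ 28.83 bbl (4 s.f.).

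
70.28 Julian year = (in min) 3.696e+07. Check: 1 Julian year = 31557600 s, so 70.28 Julian year = 70.28 * 31557600 = 2.2178681e+09 s. 1 min = 60 s, so 2.2178681e+09 s = 2.2178681e+09 / 60 = 36964469 min ≈ 3.696e+07 min (4 s.f.).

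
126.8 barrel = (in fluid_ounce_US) 6.817e+05. Check: 1 barrel = 0.15898729 m^3, so 126.8 barrel = 126.8 * 0.15898729 = 20.159589 m^3. 1 fluid_ounce_US = 2.957353e-05 m^3, so 20.159589 m^3 = 20.159589 / 2.957353e-05 = 681676.8 fluid_ounce_US ≈ 6.817e+05 fluid_ounce_US (4 s.f.).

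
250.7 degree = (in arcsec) 1 degree = 0.017453293 rad, so 250.7 degree = 250.7 * 0.017453293 = 4.3755404 rad. 1 arcsec = 4.8481368e-06 rad, so 4.3755404 rad = 4.3755404 / 4.8481368e-06 = 902520 arcsec ≈ 9.025e+05 arcsec (4 s.f.). Final answer: 9.025e+05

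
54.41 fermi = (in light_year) 1 fermi = 1e-15 m, so 54.41 fermi = 54.41 * 1e-15 = 5.441e-14 m. 1 light_year = 9.4607305e+15 m, so 5.441e-14 m = 5.441e-14 / 9.4607305e+15 = 5.7511415e-30 light_year ≈ 5.751e-30 light_year (4 s.f.). Final answer: 5.751e-30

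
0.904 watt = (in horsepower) 0.904 watt = 0.904 W. 1 horsepower = 745.69987 W, so 0.904 W = 0.904 / 745.69987 = 0.001212284 horsepower ≈ 0.001212 horsepower (4 s.f.). Final answer: 0.001212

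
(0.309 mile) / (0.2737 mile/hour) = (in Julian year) 1 mile = 1609.344 m, so 0.309 mile = 0.309 * 1609.344 = 497.2873 m. 1 mile/hour = 0.44704 m/s, so 0.2737 mile/hour = 0.2737 * 0.44704 = 0.12235485 m/s. Combine: 497.2873 m / 0.12235485 m/s = 4064.304 s. 1 Julian year = 31557600 s, so 4064.304 s = 4064.304 / 31557600 = 0.00012879002 Julian year ≈ 0.0001288 Julian year (4 s.f.). Final answer: 0.0001288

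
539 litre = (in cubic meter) 0.539. Check: 1 litre = 0.001 m^3, so 539 litre = 539 * 0.001 = 0.539 m^3. 0.539 m^3 = 0.539 cubic meter.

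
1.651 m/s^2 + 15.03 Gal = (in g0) 0.1837. Check: 1.651 m/s^2 is already in m/s^2. 1 Gal = 0.01 m/s^2, so 15.03 Gal = 15.03 * 0.01 = 0.1503 m/s^2. Sum: 1.651 + 0.1503 = 1.8013 m/s^2. 1 g0 = 9.80665 m/s^2, so 1.8013 m/s^2 = 1.8013 / 9.80665 = 0.18368148 g0 ≈ 0.1837 g0 (4 s.f.).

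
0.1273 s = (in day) 1.473e-06. Check: 1 day = 86400 s, so 0.1273 s = 0.1273 / 86400 = 1.4733796e-06 day ≈ 1.473e-06 day (4 s.f.).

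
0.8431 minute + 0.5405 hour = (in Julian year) 1 minute = 60 s, so 0.8431 minute = 0.8431 * 60 = 50.586 s. 1 hour = 3600 s, so 0.5405 hour = 0.5405 * 3600 = 1945.8 s. Sum: 50.586 + 1945.8 = 1996.386 s. 1 Julian year = 31557600 s, so 1996.386 s = 1996.386 / 31557600 = 6.3261655e-05 Julian year ≈ 6.326e-05 Julian year (4 s.f.). Final answer: 6.326e-05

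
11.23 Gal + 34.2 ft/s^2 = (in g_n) 1.074. Check: 1 Gal = 0.01 m/s^2, so 11.23 Gal = 11.23 * 0.01 = 0.1123 m/s^2. 1 ft/s^2 = 0.3048 m/s^2, so 34.2 ft/s^2 = 34.2 * 0.3048 = 10.42416 m/s^2. Sum: 0.1123 + 10.42416 = 10.53646 m/s^2. 1 g_n = 9.80665 m/s^2, so 10.53646 m/s^2 = 10.53646 / 9.80665 = 1.0744199 g_n ≈ 1.074 g_n (4 s.f.).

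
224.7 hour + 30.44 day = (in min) 5.732e+04. Check: 1 hour = 3600 s, so 224.7 hour = 224.7 * 3600 = 808920 s. 1 day = 86400 s, so 30.44 day = 30.44 * 86400 = 2630016 s. Sum: 808920 + 2630016 = 3438936 s. 1 min = 60 s, so 3438936 s = 3438936 / 60 = 57315.6 min ≈ 5.732e+04 min (4 s.f.).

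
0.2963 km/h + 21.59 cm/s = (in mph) 0.6671. Check: 1 km/h = 0.27777778 m/s, so 0.2963 km/h = 0.2963 * 0.27777778 = 0.082305556 m/s. 1 cm/s = 0.01 m/s, so 21.59 cm/s = 21.59 * 0.01 = 0.2159 m/s. Sum: 0.082305556 + 0.2159 = 0.29820556 m/s. 1 mph = 0.44704 m/s, so 0.29820556 m/s = 0.29820556 / 0.44704 = 0.66706683 mph ≈ 0.6671 mph (4 s.f.).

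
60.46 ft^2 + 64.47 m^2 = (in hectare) 1 ft^2 = 0.09290304 m^2, so 60.46 ft^2 = 60.46 * 0.09290304 = 5.6169178 m^2. 64.47 m^2 is already in m^2. Sum: 5.6169178 + 64.47 = 70.086918 m^2. 1 hectare = 10000 m^2, so 70.086918 m^2 = 70.086918 / 10000 = 0.0070086918 hectare ≈ 0.007009 hectare (4 s.f.). Final answer: 0.007009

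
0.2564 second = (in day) 2.968e-06. Check: 0.2564 second = 0.2564 s. 1 day = 86400 s, so 0.2564 s = 0.2564 / 86400 = 2.9675926e-06 day ≈ 2.968e-06 day (4 s.f.).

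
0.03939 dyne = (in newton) 1 dyne = 1e-05 N, so 0.03939 dyne = 0.03939 * 1e-05 = 3.939e-07 N. 3.939e-07 N = 3.939e-07 newton. Final answer: 3.939e-07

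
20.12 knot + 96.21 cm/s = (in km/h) 40.73. Check: 1 knot = 0.51444444 m/s, so 20.12 knot = 20.12 * 0.51444444 = 10.350622 m/s. 1 cm/s = 0.01 m/s, so 96.21 cm/s = 96.21 * 0.01 = 0.9621 m/s. Sum: 10.350622 + 0.9621 = 11.312722 m/s. 1 km/h = 0.27777778 m/s, so 11.312722 m/s = 11.312722 / 0.27777778 = 40.7258 km/h ≈ 40.73 km/h (4 s.f.).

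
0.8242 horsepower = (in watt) 1 horsepower = 745.69987 W, so 0.8242 horsepower = 0.8242 * 745.69987 = 614.60583 W. 614.60583 W = 614.60583 watt ≈ 614.6 watt (4 s.f.). Final answer: 614.6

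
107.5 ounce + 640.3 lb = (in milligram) 1 ounce = 0.028349523 kg, so 107.5 ounce = 107.5 * 0.028349523 = 3.0475737 kg. 1 lb = 0.45359237 kg, so 640.3 lb = 640.3 * 0.45359237 = 290.43519 kg. Sum: 3.0475737 + 290.43519 = 293.48277 kg. 1 milligram = 1e-06 kg, so 293.48277 kg = 293.48277 / 1e-06 = 2.9348277e+08 milligram ≈ 2.935e+08 milligram (4 s.f.). Final answer: 2.935e+08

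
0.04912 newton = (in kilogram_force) 0.04912 newton = 0.04912 N. 1 kilogram_force = 9.80665 N, so 0.04912 N = 0.04912 / 9.80665 = 0.005008846 kilogram_force ≈ 0.005009 kilogram_force (4 s.f.). Final answer: 0.005009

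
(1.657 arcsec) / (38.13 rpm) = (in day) 1 arcsec = 4.8481368e-06 rad, so 1.657 arcsec = 1.657 * 4.8481368e-06 = 8.0333627e-06 rad. 1 rpm = 0.10471976 rad/s, so 38.13 rpm = 38.13 * 0.10471976 = 3.9929643 rad/s. Combine: 8.0333627e-06 rad / 3.9929643 rad/s = 2.0118794e-06 s. 1 day = 86400 s, so 2.0118794e-06 s = 2.0118794e-06 / 86400 = 2.3285642e-11 day ≈ 2.329e-11 day (4 s.f.). Final answer: 2.329e-11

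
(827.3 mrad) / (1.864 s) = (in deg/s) 25.43. Check: 1 mrad = 0.001 rad, so 827.3 mrad = 827.3 * 0.001 = 0.8273 rad. 1.864 s is already in s. Combine: 0.8273 rad / 1.864 s = 0.44383047 rad/s. 1 deg/s = 0.017453293 rad/s, so 0.44383047 rad/s = 0.44383047 / 0.017453293 = 25.429613 deg/s ≈ 25.43 deg/s (4 s.f.).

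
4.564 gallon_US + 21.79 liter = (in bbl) 0.2457. Check: 1 gallon_US = 0.0037854118 m^3, so 4.564 gallon_US = 4.564 * 0.0037854118 = 0.017276619 m^3. 1 liter = 0.001 m^3, so 21.79 liter = 21.79 * 0.001 = 0.02179 m^3. Sum: 0.017276619 + 0.02179 = 0.039066619 m^3. 1 bbl = 0.15898729 m^3, so 0.039066619 m^3 = 0.039066619 / 0.15898729 = 0.24572164 bbl ≈ 0.2457 bbl (4 s.f.).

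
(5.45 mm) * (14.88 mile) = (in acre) 0.03225. Check: 1 mm = 0.001 m, so 5.45 mm = 5.45 * 0.001 = 0.00545 m. 1 mile = 1609.344 m, so 14.88 mile = 14.88 * 1609.344 = 23947.039 m. Combine: 0.00545 m * 23947.039 m = 130.51136 m^2. 1 acre = 4046.8564 m^2, so 130.51136 m^2 = 130.51136 / 4046.8564 = 0.03225006 acre ≈ 0.03225 acre (4 s.f.).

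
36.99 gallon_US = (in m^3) 1 gallon_US = 0.0037854118 m^3, so 36.99 gallon_US = 36.99 * 0.0037854118 = 0.14002238 m^3. Result: 0.14002238 m^3 ≈ 0.14 m^3 (4 s.f.). Final answer: 0.14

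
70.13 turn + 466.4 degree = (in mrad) 4.488e+05. Check: 1 turn = 6.2831853 rad, so 70.13 turn = 70.13 * 6.2831853 = 440.63979 rad. 1 degree = 0.017453293 rad, so 466.4 degree = 466.4 * 0.017453293 = 8.1402156 rad. Sum: 440.63979 + 8.1402156 = 448.78 rad. 1 mrad = 0.001 rad, so 448.78 rad = 448.78 / 0.001 = 448780 mrad ≈ 4.488e+05 mrad (4 s.f.).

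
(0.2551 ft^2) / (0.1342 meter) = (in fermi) 1.766e+14. Check: 1 ft^2 = 0.09290304 m^2, so 0.2551 ft^2 = 0.2551 * 0.09290304 = 0.023699566 m^2. 0.1342 meter = 0.1342 m. Combine: 0.023699566 m^2 / 0.1342 m = 0.17659885 m. 1 fermi = 1e-15 m, so 0.17659885 m = 0.17659885 / 1e-15 = 1.7659885e+14 fermi ≈ 1.766e+14 fermi (4 s.f.).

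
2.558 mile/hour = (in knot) 1 mile/hour = 0.44704 m/s, so 2.558 mile/hour = 2.558 * 0.44704 = 1.1435283 m/s. 1 knot = 0.51444444 m/s, so 1.1435283 m/s = 1.1435283 / 0.51444444 = 2.2228412 knot ≈ 2.223 knot (4 s.f.). Final answer: 2.223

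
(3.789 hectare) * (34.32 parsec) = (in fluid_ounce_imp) 1 hectare = 10000 m^2, so 3.789 hectare = 3.789 * 10000 = 37890 m^2. 1 parsec = 3.0856776e+16 m, so 34.32 parsec = 34.32 * 3.0856776e+16 = 1.0590045e+18 m. Combine: 37890 m^2 * 1.0590045e+18 m = 4.0125682e+22 m^3. 1 fluid_ounce_imp = 2.8413063e-05 m^3, so 4.0125682e+22 m^3 = 4.0125682e+22 / 2.8413063e-05 = 1.4122266e+27 fluid_ounce_imp ≈ 1.412e+27 fluid_ounce_imp (4 s.f.). Final answer: 1.412e+27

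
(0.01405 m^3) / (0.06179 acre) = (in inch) 0.002212. Check: 0.01405 m^3 is already in m^3. 1 acre = 4046.8564 m^2, so 0.06179 acre = 0.06179 * 4046.8564 = 250.05526 m^2. Combine: 0.01405 m^3 / 250.05526 m^2 = 5.6187581e-05 m. 1 inch = 0.0254 m, so 5.6187581e-05 m = 5.6187581e-05 / 0.0254 = 0.0022121095 inch ≈ 0.002212 inch (4 s.f.).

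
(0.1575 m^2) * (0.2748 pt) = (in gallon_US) 0.1575 m^2 is already in m^2. 1 pt = 0.00035277778 m, so 0.2748 pt = 0.2748 * 0.00035277778 = 9.6943333e-05 m. Combine: 0.1575 m^2 * 9.6943333e-05 m = 1.5268575e-05 m^3. 1 gallon_US = 0.0037854118 m^3, so 1.5268575e-05 m^3 = 1.5268575e-05 / 0.0037854118 = 0.0040335308 gallon_US ≈ 0.004034 gallon_US (4 s.f.). Final answer: 0.004034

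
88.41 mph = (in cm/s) 3952. Check: 1 mph = 0.44704 m/s, so 88.41 mph = 88.41 * 0.44704 = 39.522806 m/s. 1 cm/s = 0.01 m/s, so 39.522806 m/s = 39.522806 / 0.01 = 3952.2806 cm/s ≈ 3952 cm/s (4 s.f.).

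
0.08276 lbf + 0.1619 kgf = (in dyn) 1 lbf = 4.4482216 N, so 0.08276 lbf = 0.08276 * 4.4482216 = 0.36813482 N. 1 kgf = 9.80665 N, so 0.1619 kgf = 0.1619 * 9.80665 = 1.5876966 N. Sum: 0.36813482 + 1.5876966 = 1.9558315 N. 1 dyn = 1e-05 N, so 1.9558315 N = 1.9558315 / 1e-05 = 195583.15 dyn ≈ 1.956e+05 dyn (4 s.f.). Final answer: 1.956e+05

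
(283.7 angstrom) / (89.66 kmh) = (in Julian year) 3.61e-17. Check: 1 angstrom = 1e-10 m, so 283.7 angstrom = 283.7 * 1e-10 = 2.837e-08 m. 1 kmh = 0.27777778 m/s, so 89.66 kmh = 89.66 * 0.27777778 = 24.905556 m/s. Combine: 2.837e-08 m / 24.905556 m/s = 1.1391033e-09 s. 1 Julian year = 31557600 s, so 1.1391033e-09 s = 1.1391033e-09 / 31557600 = 3.6096005e-17 Julian year ≈ 3.61e-17 Julian year (4 s.f.).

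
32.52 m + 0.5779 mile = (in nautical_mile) 32.52 m is already in m. 1 mile = 1609.344 m, so 0.5779 mile = 0.5779 * 1609.344 = 930.0399 m. Sum: 32.52 + 930.0399 = 962.5599 m. 1 nautical_mile = 1852 m, so 962.5599 m = 962.5599 / 1852 = 0.51974077 nautical_mile ≈ 0.5197 nautical_mile (4 s.f.). Final answer: 0.5197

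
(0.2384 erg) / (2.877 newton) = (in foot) 1 erg = 1e-07 J, so 0.2384 erg = 0.2384 * 1e-07 = 2.384e-08 J. 2.877 newton = 2.877 N. Combine: 2.384e-08 J / 2.877 N = 8.2864095e-09 m. 1 foot = 0.3048 m, so 8.2864095e-09 m = 8.2864095e-09 / 0.3048 = 2.7186383e-08 foot ≈ 2.719e-08 foot (4 s.f.). Final answer: 2.719e-08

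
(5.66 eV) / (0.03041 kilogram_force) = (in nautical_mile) 1 eV = 1.6021766e-19 J, so 5.66 eV = 5.66 * 1.6021766e-19 = 9.0683197e-19 J. 1 kilogram_force = 9.80665 N, so 0.03041 kilogram_force = 0.03041 * 9.80665 = 0.29822023 N. Combine: 9.0683197e-19 J / 0.29822023 N = 3.0408131e-18 m. 1 nautical_mile = 1852 m, so 3.0408131e-18 m = 3.0408131e-18 / 1852 = 1.6419077e-21 nautical_mile ≈ 1.642e-21 nautical_mile (4 s.f.). Final answer: 1.642e-21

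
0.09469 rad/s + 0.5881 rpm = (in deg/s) 8.954. Check: 0.09469 rad/s is already in rad/s. 1 rpm = 0.10471976 rad/s, so 0.5881 rpm = 0.5881 * 0.10471976 = 0.061585688 rad/s. Sum: 0.09469 + 0.061585688 = 0.15627569 rad/s. 1 deg/s = 0.017453293 rad/s, so 0.15627569 rad/s = 0.15627569 / 0.017453293 = 8.9539374 deg/s ≈ 8.954 deg/s (4 s.f.).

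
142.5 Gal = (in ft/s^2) 4.675. Check: 1 Gal = 0.01 m/s^2, so 142.5 Gal = 142.5 * 0.01 = 1.425 m/s^2. 1 ft/s^2 = 0.3048 m/s^2, so 1.425 m/s^2 = 1.425 / 0.3048 = 4.6751969 ft/s^2 ≈ 4.675 ft/s^2 (4 s.f.).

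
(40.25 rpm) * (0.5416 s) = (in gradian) 145.3. Check: 1 rpm = 0.10471976 rad/s, so 40.25 rpm = 40.25 * 0.10471976 = 4.2149701 rad/s. 0.5416 s is already in s. Combine: 4.2149701 rad/s * 0.5416 s = 2.2828278 rad. 1 gradian = 0.015707963 rad, so 2.2828278 rad = 2.2828278 / 0.015707963 = 145.32933 gradian ≈ 145.3 gradian (4 s.f.).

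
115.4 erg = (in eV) 7.203e+13. Check: 1 erg = 1e-07 J, so 115.4 erg = 115.4 * 1e-07 = 1.154e-05 J. 1 eV = 1.6021766e-19 J, so 1.154e-05 J = 1.154e-05 / 1.6021766e-19 = 7.2027015e+13 eV ≈ 7.203e+13 eV (4 s.f.).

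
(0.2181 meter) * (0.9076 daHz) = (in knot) 3.848. Check: 0.2181 meter = 0.2181 m. 1 daHz = 10 Hz, so 0.9076 daHz = 0.9076 * 10 = 9.076 Hz. Combine: 0.2181 m * 9.076 Hz = 1.9794756 m/s. 1 knot = 0.51444444 m/s, so 1.9794756 m/s = 1.9794756 / 0.51444444 = 3.8477927 knot ≈ 3.848 knot (4 s.f.).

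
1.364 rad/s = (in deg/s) 1 deg/s = 0.017453293 rad/s, so 1.364 rad/s = 1.364 / 0.017453293 = 78.151443 deg/s ≈ 78.15 deg/s (4 s.f.). Final answer: 78.15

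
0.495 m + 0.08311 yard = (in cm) 57.1. Check: 0.495 m is already in m. 1 yard = 0.9144 m, so 0.08311 yard = 0.08311 * 0.9144 = 0.075995784 m. Sum: 0.495 + 0.075995784 = 0.57099578 m. 1 cm = 0.01 m, so 0.57099578 m = 0.57099578 / 0.01 = 57.099578 cm ≈ 57.1 cm (4 s.f.).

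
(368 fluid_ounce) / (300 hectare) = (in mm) 3.628e-06. Check: 1 fluid_ounce = 2.957353e-05 m^3, so 368 fluid_ounce = 368 * 2.957353e-05 = 0.010883059 m^3. 1 hectare = 10000 m^2, so 300 hectare = 300 * 10000 = 3000000 m^2. Combine: 0.010883059 m^3 / 3000000 m^2 = 3.6276863e-09 m. 1 mm = 0.001 m, so 3.6276863e-09 m = 3.6276863e-09 / 0.001 = 3.6276863e-06 mm ≈ 3.628e-06 mm (4 s.f.).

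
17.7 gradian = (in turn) 0.04425. Check: 1 gradian = 0.015707963 rad, so 17.7 gradian = 17.7 * 0.015707963 = 0.27803095 rad. 1 turn = 6.2831853 rad, so 0.27803095 rad = 0.27803095 / 6.2831853 = 0.04425 turn.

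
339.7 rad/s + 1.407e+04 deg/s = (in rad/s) 585.3. Check: 339.7 rad/s is already in rad/s. 1 deg/s = 0.017453293 rad/s, so 1.407e+04 deg/s = 1.407e+04 * 0.017453293 = 245.56783 rad/s. Sum: 339.7 + 245.56783 = 585.26783 rad/s. Result: 585.26783 rad/s ≈ 585.3 rad/s (4 s.f.).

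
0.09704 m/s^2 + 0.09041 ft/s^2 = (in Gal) 0.09704 m/s^2 is already in m/s^2. 1 ft/s^2 = 0.3048 m/s^2, so 0.09041 ft/s^2 = 0.09041 * 0.3048 = 0.027556968 m/s^2. Sum: 0.09704 + 0.027556968 = 0.12459697 m/s^2. 1 Gal = 0.01 m/s^2, so 0.12459697 m/s^2 = 0.12459697 / 0.01 = 12.459697 Gal ≈ 12.46 Gal (4 s.f.). Final answer: 12.46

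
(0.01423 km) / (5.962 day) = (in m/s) 1 km = 1000 m, so 0.01423 km = 0.01423 * 1000 = 14.23 m. 1 day = 86400 s, so 5.962 day = 5.962 * 86400 = 515116.8 s. Combine: 14.23 m / 515116.8 s = 2.7624803e-05 m/s. Result: 2.7624803e-05 m/s ≈ 2.762e-05 m/s (4 s.f.). Final answer: 2.762e-05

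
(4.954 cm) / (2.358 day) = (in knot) 4.727e-07. Check: 1 cm = 0.01 m, so 4.954 cm = 4.954 * 0.01 = 0.04954 m. 1 day = 86400 s, so 2.358 day = 2.358 * 86400 = 203731.2 s. Combine: 0.04954 m / 203731.2 s = 2.4316354e-07 m/s. 1 knot = 0.51444444 m/s, so 2.4316354e-07 m/s = 2.4316354e-07 / 0.51444444 = 4.7267211e-07 knot ≈ 4.727e-07 knot (4 s.f.).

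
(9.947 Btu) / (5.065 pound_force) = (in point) 1 Btu = 1055.0559 J, so 9.947 Btu = 9.947 * 1055.0559 = 10494.641 J. 1 pound_force = 4.4482216 N, so 5.065 pound_force = 5.065 * 4.4482216 = 22.530242 N. Combine: 10494.641 J / 22.530242 N = 465.80238 m. 1 point = 0.00035277778 m, so 465.80238 m = 465.80238 / 0.00035277778 = 1320384.7 point ≈ 1.32e+06 point (4 s.f.). Final answer: 1.32e+06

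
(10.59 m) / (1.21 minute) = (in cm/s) 10.59 m is already in m. 1 minute = 60 s, so 1.21 minute = 1.21 * 60 = 72.6 s. Combine: 10.59 m / 72.6 s = 0.14586777 m/s. 1 cm/s = 0.01 m/s, so 0.14586777 m/s = 0.14586777 / 0.01 = 14.586777 cm/s ≈ 14.59 cm/s (4 s.f.). Final answer: 14.59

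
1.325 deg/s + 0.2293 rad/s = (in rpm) 2.41. Check: 1 deg/s = 0.017453293 rad/s, so 1.325 deg/s = 1.325 * 0.017453293 = 0.023125613 rad/s. 0.2293 rad/s is already in rad/s. Sum: 0.023125613 + 0.2293 = 0.25242561 rad/s. 1 rpm = 0.10471976 rad/s, so 0.25242561 rad/s = 0.25242561 / 0.10471976 = 2.410487 rpm ≈ 2.41 rpm (4 s.f.).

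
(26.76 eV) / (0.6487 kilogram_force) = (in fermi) 0.000674. Check: 1 eV = 1.6021766e-19 J, so 26.76 eV = 26.76 * 1.6021766e-19 = 4.2874247e-18 J. 1 kilogram_force = 9.80665 N, so 0.6487 kilogram_force = 0.6487 * 9.80665 = 6.3615739 N. Combine: 4.2874247e-18 J / 6.3615739 N = 6.739566e-19 m. 1 fermi = 1e-15 m, so 6.739566e-19 m = 6.739566e-19 / 1e-15 = 0.0006739566 fermi ≈ 0.000674 fermi (4 s.f.).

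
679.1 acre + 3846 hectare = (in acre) 1.018e+04. Check: 1 acre = 4046.8564 m^2, so 679.1 acre = 679.1 * 4046.8564 = 2748220.2 m^2. 1 hectare = 10000 m^2, so 3846 hectare = 3846 * 10000 = 38460000 m^2. Sum: 2748220.2 + 38460000 = 41208220 m^2. 1 acre = 4046.8564 m^2, so 41208220 m^2 = 41208220 / 4046.8564 = 10182.773 acre ≈ 1.018e+04 acre (4 s.f.).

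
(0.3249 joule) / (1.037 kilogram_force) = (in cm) 3.195. Check: 0.3249 joule = 0.3249 J. 1 kilogram_force = 9.80665 N, so 1.037 kilogram_force = 1.037 * 9.80665 = 10.169496 N. Combine: 0.3249 J / 10.169496 N = 0.031948486 m. 1 cm = 0.01 m, so 0.031948486 m = 0.031948486 / 0.01 = 3.1948486 cm ≈ 3.195 cm (4 s.f.).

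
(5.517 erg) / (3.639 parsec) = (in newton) 1 erg = 1e-07 J, so 5.517 erg = 5.517 * 1e-07 = 5.517e-07 J. 1 parsec = 3.0856776e+16 m, so 3.639 parsec = 3.639 * 3.0856776e+16 = 1.1228781e+17 m. Combine: 5.517e-07 J / 1.1228781e+17 m = 4.9132672e-24 N. 4.9132672e-24 N = 4.9132672e-24 newton ≈ 4.913e-24 newton (4 s.f.). Final answer: 4.913e-24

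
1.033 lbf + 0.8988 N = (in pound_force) 1.235. Check: 1 lbf = 4.4482216 N, so 1.033 lbf = 1.033 * 4.4482216 = 4.5950129 N. 0.8988 N is already in N. Sum: 4.5950129 + 0.8988 = 5.4938129 N. 1 pound_force = 4.4482216 N, so 5.4938129 N = 5.4938129 / 4.4482216 = 1.2350583 pound_force ≈ 1.235 pound_force (4 s.f.).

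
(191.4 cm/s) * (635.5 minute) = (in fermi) 7.298e+19. Check: 1 cm/s = 0.01 m/s, so 191.4 cm/s = 191.4 * 0.01 = 1.914 m/s. 1 minute = 60 s, so 635.5 minute = 635.5 * 60 = 38130 s. Combine: 1.914 m/s * 38130 s = 72980.82 m. 1 fermi = 1e-15 m, so 72980.82 m = 72980.82 / 1e-15 = 7.298082e+19 fermi ≈ 7.298e+19 fermi (4 s.f.).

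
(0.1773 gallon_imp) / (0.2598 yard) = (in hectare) 3.393e-07. Check: 1 gallon_imp = 0.00454609 m^3, so 0.1773 gallon_imp = 0.1773 * 0.00454609 = 0.00080602176 m^3. 1 yard = 0.9144 m, so 0.2598 yard = 0.2598 * 0.9144 = 0.23756112 m. Combine: 0.00080602176 m^3 / 0.23756112 m = 0.0033929027 m^2. 1 hectare = 10000 m^2, so 0.0033929027 m^2 = 0.0033929027 / 10000 = 3.3929027e-07 hectare ≈ 3.393e-07 hectare (4 s.f.).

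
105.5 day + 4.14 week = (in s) 1 day = 86400 s, so 105.5 day = 105.5 * 86400 = 9115200 s. 1 week = 604800 s, so 4.14 week = 4.14 * 604800 = 2503872 s. Sum: 9115200 + 2503872 = 11619072 s. Result: 11619072 s ≈ 1.162e+07 s (4 s.f.). Final answer: 1.162e+07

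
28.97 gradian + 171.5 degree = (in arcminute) 1.185e+04. Check: 1 gradian = 0.015707963 rad, so 28.97 gradian = 28.97 * 0.015707963 = 0.4550597 rad. 1 degree = 0.017453293 rad, so 171.5 degree = 171.5 * 0.017453293 = 2.9932397 rad. Sum: 0.4550597 + 2.9932397 = 3.4482994 rad. 1 arcminute = 0.00029088821 rad, so 3.4482994 rad = 3.4482994 / 0.00029088821 = 11854.38 arcminute ≈ 1.185e+04 arcminute (4 s.f.).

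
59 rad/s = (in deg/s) 1 deg/s = 0.017453293 rad/s, so 59 rad/s = 59 / 0.017453293 = 3380.451 deg/s ≈ 3380 deg/s (4 s.f.). Final answer: 3380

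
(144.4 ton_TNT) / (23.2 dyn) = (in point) 7.382e+18. Check: 1 ton_TNT = 4.184e+09 J, so 144.4 ton_TNT = 144.4 * 4.184e+09 = 6.041696e+11 J. 1 dyn = 1e-05 N, so 23.2 dyn = 23.2 * 1e-05 = 0.000232 N. Combine: 6.041696e+11 J / 0.000232 N = 2.6041793e+15 m. 1 point = 0.00035277778 m, so 2.6041793e+15 m = 2.6041793e+15 / 0.00035277778 = 7.3819256e+18 point ≈ 7.382e+18 point (4 s.f.).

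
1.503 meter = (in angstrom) 1.503e+10. Check: 1.503 meter = 1.503 m. 1 angstrom = 1e-10 m, so 1.503 m = 1.503 / 1e-10 = 1.503e+10 angstrom.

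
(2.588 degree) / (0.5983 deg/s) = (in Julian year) 1.371e-07. Check: 1 degree = 0.017453293 rad, so 2.588 degree = 2.588 * 0.017453293 = 0.045169121 rad. 1 deg/s = 0.017453293 rad/s, so 0.5983 deg/s = 0.5983 * 0.017453293 = 0.010442305 rad/s. Combine: 0.045169121 rad / 0.010442305 rad/s = 4.3255892 s. 1 Julian year = 31557600 s, so 4.3255892 s = 4.3255892 / 31557600 = 1.3706965e-07 Julian year ≈ 1.371e-07 Julian year (4 s.f.).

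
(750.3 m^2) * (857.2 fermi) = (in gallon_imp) 1.415e-07. Check: 750.3 m^2 is already in m^2. 1 fermi = 1e-15 m, so 857.2 fermi = 857.2 * 1e-15 = 8.572e-13 m. Combine: 750.3 m^2 * 8.572e-13 m = 6.4315716e-10 m^3. 1 gallon_imp = 0.00454609 m^3, so 6.4315716e-10 m^3 = 6.4315716e-10 / 0.00454609 = 1.414748e-07 gallon_imp ≈ 1.415e-07 gallon_imp (4 s.f.).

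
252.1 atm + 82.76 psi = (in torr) 1 atm = 101325 Pa, so 252.1 atm = 252.1 * 101325 = 25544032 Pa. 1 psi = 6894.7573 Pa, so 82.76 psi = 82.76 * 6894.7573 = 570610.11 Pa. Sum: 25544032 + 570610.11 = 26114643 Pa. 1 torr = 133.32237 Pa, so 26114643 Pa = 26114643 / 133.32237 = 195875.93 torr ≈ 1.959e+05 torr (4 s.f.). Final answer: 1.959e+05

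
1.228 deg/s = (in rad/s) 0.02143. Check: 1 deg/s = 0.017453293 rad/s, so 1.228 deg/s = 1.228 * 0.017453293 = 0.021432643 rad/s. Result: 0.021432643 rad/s ≈ 0.02143 rad/s (4 s.f.).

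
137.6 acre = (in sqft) 1 acre = 4046.8564 m^2, so 137.6 acre = 137.6 * 4046.8564 = 556847.44 m^2. 1 sqft = 0.09290304 m^2, so 556847.44 m^2 = 556847.44 / 0.09290304 = 5993856 sqft ≈ 5.994e+06 sqft (4 s.f.). Final answer: 5.994e+06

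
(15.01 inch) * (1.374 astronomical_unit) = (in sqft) 8.435e+11. Check: 1 inch = 0.0254 m, so 15.01 inch = 15.01 * 0.0254 = 0.381254 m. 1 astronomical_unit = 1.4959787e+11 m, so 1.374 astronomical_unit = 1.374 * 1.4959787e+11 = 2.0554747e+11 m. Combine: 0.381254 m * 2.0554747e+11 m = 7.8365797e+10 m^2. 1 sqft = 0.09290304 m^2, so 7.8365797e+10 m^2 = 7.8365797e+10 / 0.09290304 = 8.4352242e+11 sqft ≈ 8.435e+11 sqft (4 s.f.).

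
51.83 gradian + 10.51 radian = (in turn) 1 gradian = 0.015707963 rad, so 51.83 gradian = 51.83 * 0.015707963 = 0.81414374 rad. 10.51 radian = 10.51 rad. Sum: 0.81414374 + 10.51 = 11.324144 rad. 1 turn = 6.2831853 rad, so 11.324144 rad = 11.324144 / 6.2831853 = 1.8022935 turn ≈ 1.802 turn (4 s.f.). Final answer: 1.802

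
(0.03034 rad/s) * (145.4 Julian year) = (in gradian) 8.863e+09. Check: 0.03034 rad/s is already in rad/s. 1 Julian year = 31557600 s, so 145.4 Julian year = 145.4 * 31557600 = 4.588475e+09 s. Combine: 0.03034 rad/s * 4.588475e+09 s = 1.3921433e+08 rad. 1 gradian = 0.015707963 rad, so 1.3921433e+08 rad = 1.3921433e+08 / 0.015707963 = 8.8626597e+09 gradian ≈ 8.863e+09 gradian (4 s.f.).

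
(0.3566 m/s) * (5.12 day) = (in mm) 1.577e+08. Check: 0.3566 m/s is already in m/s. 1 day = 86400 s, so 5.12 day = 5.12 * 86400 = 442368 s. Combine: 0.3566 m/s * 442368 s = 157748.43 m. 1 mm = 0.001 m, so 157748.43 m = 157748.43 / 0.001 = 1.5774843e+08 mm ≈ 1.577e+08 mm (4 s.f.).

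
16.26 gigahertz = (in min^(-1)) 1 gigahertz = 1e+09 Hz, so 16.26 gigahertz = 16.26 * 1e+09 = 1.626e+10 Hz. 1 min^(-1) = 0.016666667 Hz, so 1.626e+10 Hz = 1.626e+10 / 0.016666667 = 9.756e+11 min^(-1). Final answer: 9.756e+11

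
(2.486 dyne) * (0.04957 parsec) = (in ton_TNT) 9.088. Check: 1 dyne = 1e-05 N, so 2.486 dyne = 2.486 * 1e-05 = 2.486e-05 N. 1 parsec = 3.0856776e+16 m, so 0.04957 parsec = 0.04957 * 3.0856776e+16 = 1.5295704e+15 m. Combine: 2.486e-05 N * 1.5295704e+15 m = 3.802512e+10 J. 1 ton_TNT = 4.184e+09 J, so 3.802512e+10 J = 3.802512e+10 / 4.184e+09 = 9.0882217 ton_TNT ≈ 9.088 ton_TNT (4 s.f.).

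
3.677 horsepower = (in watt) 2742. Check: 1 horsepower = 745.69987 W, so 3.677 horsepower = 3.677 * 745.69987 = 2741.9384 W. 2741.9384 W = 2741.9384 watt ≈ 2742 watt (4 s.f.).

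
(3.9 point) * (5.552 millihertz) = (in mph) 1 point = 0.00035277778 m, so 3.9 point = 3.9 * 0.00035277778 = 0.0013758333 m. 1 millihertz = 0.001 Hz, so 5.552 millihertz = 5.552 * 0.001 = 0.005552 Hz. Combine: 0.0013758333 m * 0.005552 Hz = 7.6386267e-06 m/s. 1 mph = 0.44704 m/s, so 7.6386267e-06 m/s = 7.6386267e-06 / 0.44704 = 1.7087121e-05 mph ≈ 1.709e-05 mph (4 s.f.). Final answer: 1.709e-05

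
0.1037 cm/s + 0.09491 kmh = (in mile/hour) 0.06129. Check: 1 cm/s = 0.01 m/s, so 0.1037 cm/s = 0.1037 * 0.01 = 0.001037 m/s. 1 kmh = 0.27777778 m/s, so 0.09491 kmh = 0.09491 * 0.27777778 = 0.026363889 m/s. Sum: 0.001037 + 0.026363889 = 0.027400889 m/s. 1 mile/hour = 0.44704 m/s, so 0.027400889 m/s = 0.027400889 / 0.44704 = 0.061294043 mile/hour ≈ 0.06129 mile/hour (4 s.f.).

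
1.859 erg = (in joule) 1.859e-07. Check: 1 erg = 1e-07 J, so 1.859 erg = 1.859 * 1e-07 = 1.859e-07 J. 1.859e-07 J = 1.859e-07 joule.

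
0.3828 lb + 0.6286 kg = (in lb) 1.769. Check: 1 lb = 0.45359237 kg, so 0.3828 lb = 0.3828 * 0.45359237 = 0.17363516 kg. 0.6286 kg is already in kg. Sum: 0.17363516 + 0.6286 = 0.80223516 kg. 1 lb = 0.45359237 kg, so 0.80223516 kg = 0.80223516 / 0.45359237 = 1.7686258 lb ≈ 1.769 lb (4 s.f.).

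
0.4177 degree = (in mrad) 7.29. Check: 1 degree = 0.017453293 rad, so 0.4177 degree = 0.4177 * 0.017453293 = 0.0072902403 rad. 1 mrad = 0.001 rad, so 0.0072902403 rad = 0.0072902403 / 0.001 = 7.2902403 mrad ≈ 7.29 mrad (4 s.f.).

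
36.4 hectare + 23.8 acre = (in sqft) 1 hectare = 10000 m^2, so 36.4 hectare = 36.4 * 10000 = 364000 m^2. 1 acre = 4046.8564 m^2, so 23.8 acre = 23.8 * 4046.8564 = 96315.183 m^2. Sum: 364000 + 96315.183 = 460315.18 m^2. 1 sqft = 0.09290304 m^2, so 460315.18 m^2 = 460315.18 / 0.09290304 = 4954791.4 sqft ≈ 4.955e+06 sqft (4 s.f.). Final answer: 4.955e+06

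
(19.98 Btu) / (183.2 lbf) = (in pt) 7.333e+04. Check: 1 Btu = 1055.0559 J, so 19.98 Btu = 19.98 * 1055.0559 = 21080.016 J. 1 lbf = 4.4482216 N, so 183.2 lbf = 183.2 * 4.4482216 = 814.9142 N. Combine: 21080.016 J / 814.9142 N = 25.867773 m. 1 pt = 0.00035277778 m, so 25.867773 m = 25.867773 / 0.00035277778 = 73325.972 pt ≈ 7.333e+04 pt (4 s.f.).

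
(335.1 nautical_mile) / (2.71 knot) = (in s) 1 nautical_mile = 1852 m, so 335.1 nautical_mile = 335.1 * 1852 = 620605.2 m. 1 knot = 0.51444444 m/s, so 2.71 knot = 2.71 * 0.51444444 = 1.3941444 m/s. Combine: 620605.2 m / 1.3941444 m/s = 445151.29 s. Result: 445151.29 s ≈ 4.452e+05 s (4 s.f.). Final answer: 4.452e+05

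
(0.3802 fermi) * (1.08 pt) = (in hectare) 1 fermi = 1e-15 m, so 0.3802 fermi = 0.3802 * 1e-15 = 3.802e-16 m. 1 pt = 0.00035277778 m, so 1.08 pt = 1.08 * 0.00035277778 = 0.000381 m. Combine: 3.802e-16 m * 0.000381 m = 1.448562e-19 m^2. 1 hectare = 10000 m^2, so 1.448562e-19 m^2 = 1.448562e-19 / 10000 = 1.448562e-23 hectare ≈ 1.449e-23 hectare (4 s.f.). Final answer: 1.449e-23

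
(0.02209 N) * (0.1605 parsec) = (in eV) 0.02209 N is already in N. 1 parsec = 3.0856776e+16 m, so 0.1605 parsec = 0.1605 * 3.0856776e+16 = 4.9525125e+15 m. Combine: 0.02209 N * 4.9525125e+15 m = 1.09401e+14 J. 1 eV = 1.6021766e-19 J, so 1.09401e+14 J = 1.09401e+14 / 1.6021766e-19 = 6.8282734e+32 eV ≈ 6.828e+32 eV (4 s.f.). Final answer: 6.828e+32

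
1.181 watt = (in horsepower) 0.001584. Check: 1.181 watt = 1.181 W. 1 horsepower = 745.69987 W, so 1.181 W = 1.181 / 745.69987 = 0.0015837471 horsepower ≈ 0.001584 horsepower (4 s.f.).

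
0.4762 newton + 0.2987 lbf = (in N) 1.805. Check: 0.4762 newton = 0.4762 N. 1 lbf = 4.4482216 N, so 0.2987 lbf = 0.2987 * 4.4482216 = 1.3286838 N. Sum: 0.4762 + 1.3286838 = 1.8048838 N. Result: 1.8048838 N ≈ 1.805 N (4 s.f.).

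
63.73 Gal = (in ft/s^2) 1 Gal = 0.01 m/s^2, so 63.73 Gal = 63.73 * 0.01 = 0.6373 m/s^2. 1 ft/s^2 = 0.3048 m/s^2, so 0.6373 m/s^2 = 0.6373 / 0.3048 = 2.0908793 ft/s^2 ≈ 2.091 ft/s^2 (4 s.f.). Final answer: 2.091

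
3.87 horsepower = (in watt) 1 horsepower = 745.69987 W, so 3.87 horsepower = 3.87 * 745.69987 = 2885.8585 W. 2885.8585 W = 2885.8585 watt ≈ 2886 watt (4 s.f.). Final answer: 2886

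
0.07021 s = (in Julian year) 2.225e-09. Check: 1 Julian year = 31557600 s, so 0.07021 s = 0.07021 / 31557600 = 2.2248206e-09 Julian year ≈ 2.225e-09 Julian year (4 s.f.).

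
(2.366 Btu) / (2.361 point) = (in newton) 1 Btu = 1055.0559 J, so 2.366 Btu = 2.366 * 1055.0559 = 2496.2621 J. 1 point = 0.00035277778 m, so 2.361 point = 2.361 * 0.00035277778 = 0.00083290833 m. Combine: 2496.2621 J / 0.00083290833 m = 2997043.1 N. 2997043.1 N = 2997043.1 newton ≈ 2.997e+06 newton (4 s.f.). Final answer: 2.997e+06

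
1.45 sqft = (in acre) 1 sqft = 0.09290304 m^2, so 1.45 sqft = 1.45 * 0.09290304 = 0.13470941 m^2. 1 acre = 4046.8564 m^2, so 0.13470941 m^2 = 0.13470941 / 4046.8564 = 3.328742e-05 acre ≈ 3.329e-05 acre (4 s.f.). Final answer: 3.329e-05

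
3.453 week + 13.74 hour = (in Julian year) 1 week = 604800 s, so 3.453 week = 3.453 * 604800 = 2088374.4 s. 1 hour = 3600 s, so 13.74 hour = 13.74 * 3600 = 49464 s. Sum: 2088374.4 + 49464 = 2137838.4 s. 1 Julian year = 31557600 s, so 2137838.4 s = 2137838.4 / 31557600 = 0.067744011 Julian year ≈ 0.06774 Julian year (4 s.f.). Final answer: 0.06774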